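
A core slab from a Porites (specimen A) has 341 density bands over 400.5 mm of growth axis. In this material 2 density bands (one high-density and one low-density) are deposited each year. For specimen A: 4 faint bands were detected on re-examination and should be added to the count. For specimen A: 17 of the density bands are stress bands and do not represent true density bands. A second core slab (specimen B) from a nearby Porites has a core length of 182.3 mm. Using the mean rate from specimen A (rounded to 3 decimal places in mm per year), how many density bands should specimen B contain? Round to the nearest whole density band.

Specimen A: adjusted count: 341 − 17 + 4 = 328 density bands.
Specimen A: 328 density bands at 2 per year is 328 / 2 = 164 years.
A: Mean rate = 400.5 mm / 164 years ≈ 2.442 mm/yr.
For B, 182.3 / 2.442 = 74.65 years; at 2 density bands per year that is 74.65 × 2 ≈ 149 density bands.

149 density bands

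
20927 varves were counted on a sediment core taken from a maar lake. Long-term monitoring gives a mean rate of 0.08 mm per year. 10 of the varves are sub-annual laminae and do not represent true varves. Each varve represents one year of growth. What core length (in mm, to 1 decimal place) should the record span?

After corrections the count is 20927 − 10 = 20917 varves.
Predicted length = 0.08 mm/year × 20917 years = 1673.4 mm.

1673.4 mm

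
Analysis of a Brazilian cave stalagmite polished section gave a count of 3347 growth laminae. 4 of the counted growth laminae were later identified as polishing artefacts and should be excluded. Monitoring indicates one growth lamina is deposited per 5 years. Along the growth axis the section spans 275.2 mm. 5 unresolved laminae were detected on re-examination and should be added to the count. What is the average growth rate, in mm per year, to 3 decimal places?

0.016 mm per year

True growth lamina count = 3347 − 4 + 5 = 3348.
3348 growth laminae at 5 years each span 3348 × 5 = 16740 years.
Mean rate = 275.2 mm / 16740 years ≈ 0.016 mm per year.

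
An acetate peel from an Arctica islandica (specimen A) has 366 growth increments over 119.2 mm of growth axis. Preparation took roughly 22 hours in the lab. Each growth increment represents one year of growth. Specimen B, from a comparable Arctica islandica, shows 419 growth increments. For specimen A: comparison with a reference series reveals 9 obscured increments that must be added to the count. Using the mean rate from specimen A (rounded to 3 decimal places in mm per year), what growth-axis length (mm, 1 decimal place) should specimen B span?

Specimen A: true growth increment count = 366 + 9 = 375.
A: 119.2 mm over 375 years gives 119.2 / 375 ≈ 0.318 mm per year.
B's length ≈ 0.318 × 419 = 133.2 mm.

133.2 mm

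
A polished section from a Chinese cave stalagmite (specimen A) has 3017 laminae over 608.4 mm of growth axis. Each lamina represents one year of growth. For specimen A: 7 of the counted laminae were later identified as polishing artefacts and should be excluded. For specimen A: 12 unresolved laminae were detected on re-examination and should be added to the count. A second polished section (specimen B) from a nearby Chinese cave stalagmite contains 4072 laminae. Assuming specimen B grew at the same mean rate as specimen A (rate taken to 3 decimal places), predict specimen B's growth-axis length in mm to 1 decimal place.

Specimen A: after corrections the count is 3017 − 7 + 12 = 3022 laminae.
A: 608.4 mm over 3022 years gives 608.4 / 3022 ≈ 0.201 mm per year.
For B, 0.201 mm/year × 4072 years = 818.5 mm.

818.5 mm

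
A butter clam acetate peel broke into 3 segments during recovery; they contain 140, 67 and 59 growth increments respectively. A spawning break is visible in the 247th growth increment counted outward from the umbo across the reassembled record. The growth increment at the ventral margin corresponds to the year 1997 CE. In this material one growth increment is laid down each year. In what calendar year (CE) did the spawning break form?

1978 CE

Total growth increments = 140 + 67 + 59 = 266.
Between growth increment 247 and the ventral margin there are 266 − 247 = 19 growth increments.
Counting back 19 years from 1997 CE places the spawning break in 1997 − 19 = 1978 CE.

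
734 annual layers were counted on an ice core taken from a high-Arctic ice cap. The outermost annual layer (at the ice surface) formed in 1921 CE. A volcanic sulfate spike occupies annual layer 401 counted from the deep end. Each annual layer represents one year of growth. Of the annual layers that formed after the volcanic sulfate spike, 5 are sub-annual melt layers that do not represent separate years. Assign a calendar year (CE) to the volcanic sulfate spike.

Between annual layer 401 and the ice surface there are 734 − 401 = 333 annual layers.
333 − 5 false = 328 true annual layers after the volcanic sulfate spike.
The annual layer at the ice surface is 1921 CE, so the volcanic sulfate spike dates to 1921 − 328 = 1593 CE.

1593 CE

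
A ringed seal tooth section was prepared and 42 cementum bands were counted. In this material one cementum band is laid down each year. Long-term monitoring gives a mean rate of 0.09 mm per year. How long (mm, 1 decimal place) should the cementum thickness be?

The record spans 42 years at 0.09 mm per year.
Predicted length = 0.09 mm/year × 42 years = 3.8 mm.

3.8 mm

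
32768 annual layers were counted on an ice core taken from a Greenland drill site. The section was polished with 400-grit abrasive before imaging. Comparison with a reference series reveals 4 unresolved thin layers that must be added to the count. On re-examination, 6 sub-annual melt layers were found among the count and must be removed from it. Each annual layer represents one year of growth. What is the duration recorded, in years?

32766 yr

Correcting the raw count gives 32768 − 6 + 4 = 32766 true annual layers.
With a one-to-one annual layer periodicity this is 32766 years.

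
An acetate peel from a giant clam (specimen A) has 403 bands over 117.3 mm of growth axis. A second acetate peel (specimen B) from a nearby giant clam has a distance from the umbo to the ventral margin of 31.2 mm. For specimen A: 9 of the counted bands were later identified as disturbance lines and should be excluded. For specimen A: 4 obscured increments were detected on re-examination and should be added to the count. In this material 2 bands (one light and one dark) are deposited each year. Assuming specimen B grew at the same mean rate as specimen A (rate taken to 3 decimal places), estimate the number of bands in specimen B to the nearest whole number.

Specimen A: correcting the raw count gives 403 − 9 + 4 = 398 true bands.
Specimen A: with 2 bands per year, 398 / 2 = 199 years.
A: 117.3 mm over 199 years gives 117.3 / 199 ≈ 0.589 mm per year.
Specimen B: 31.2 mm / 0.589 mm per year = 52.97 years; at 2 bands per year that is 52.97 × 2 ≈ 106 bands.

106 bands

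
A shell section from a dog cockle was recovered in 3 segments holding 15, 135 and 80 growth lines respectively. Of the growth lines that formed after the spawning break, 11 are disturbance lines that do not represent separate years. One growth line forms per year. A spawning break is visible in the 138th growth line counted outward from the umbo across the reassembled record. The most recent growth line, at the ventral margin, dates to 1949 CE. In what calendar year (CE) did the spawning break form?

Total growth lines = 15 + 135 + 80 = 230.
Between growth line 138 and the ventral margin there are 230 − 138 = 92 growth lines.
Excluding 11 false growth lines: 92 − 11 = 81.
The growth line at the ventral margin is 1949 CE, so the spawning break dates to 1949 − 81 = 1868 CE.

1868 CE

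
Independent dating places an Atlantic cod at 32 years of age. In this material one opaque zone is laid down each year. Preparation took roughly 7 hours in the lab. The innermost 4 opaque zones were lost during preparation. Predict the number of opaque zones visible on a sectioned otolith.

28 opaque zones

Expected opaque zones over 32 years: 32.
Less the 4 uncaptured opaque zones: 32 − 4 = 28.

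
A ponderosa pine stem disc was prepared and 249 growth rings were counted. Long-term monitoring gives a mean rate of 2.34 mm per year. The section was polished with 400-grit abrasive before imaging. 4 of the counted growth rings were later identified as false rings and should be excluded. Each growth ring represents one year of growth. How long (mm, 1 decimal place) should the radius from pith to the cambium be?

573.3 mm

After corrections the count is 249 − 4 = 245 growth rings.
Length ≈ 2.34 × 245 = 573.3 mm.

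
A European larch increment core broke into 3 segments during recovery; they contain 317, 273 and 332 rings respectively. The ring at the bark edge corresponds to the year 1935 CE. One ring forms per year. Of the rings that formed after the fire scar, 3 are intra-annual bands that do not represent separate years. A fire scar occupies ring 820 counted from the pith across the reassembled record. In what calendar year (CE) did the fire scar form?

1836 CE

Total rings = 317 + 273 + 332 = 922.
Between ring 820 and the bark edge there are 922 − 820 = 102 rings.
Excluding 3 false rings: 102 − 3 = 99.
The ring at the bark edge is 1935 CE, so the fire scar dates to 1935 − 99 = 1836 CE.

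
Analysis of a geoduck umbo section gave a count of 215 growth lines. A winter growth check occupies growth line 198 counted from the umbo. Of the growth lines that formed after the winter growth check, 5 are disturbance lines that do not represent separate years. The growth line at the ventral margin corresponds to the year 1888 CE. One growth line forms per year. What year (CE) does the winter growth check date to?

1876 CE

Between growth line 198 and the ventral margin there are 215 − 198 = 17 growth lines.
17 − 5 false = 12 true growth lines after the winter growth check.
1888 − 12 = 1876 CE.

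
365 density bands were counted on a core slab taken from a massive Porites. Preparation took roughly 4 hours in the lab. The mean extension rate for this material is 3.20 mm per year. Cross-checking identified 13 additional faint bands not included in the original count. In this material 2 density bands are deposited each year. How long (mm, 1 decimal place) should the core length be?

True density band count = 365 + 13 = 378.
378 density bands at 2 per year is 378 / 2 = 189 years.
Predicted length = 3.20 mm/year × 189 years = 604.8 mm.

604.8 mm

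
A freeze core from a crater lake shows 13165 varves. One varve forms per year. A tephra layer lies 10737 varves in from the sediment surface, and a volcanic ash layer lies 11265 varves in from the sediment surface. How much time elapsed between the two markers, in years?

Separation: 11265 − 10737 = 528 varves.
At one varve per year, 528 years elapsed between them.

528 years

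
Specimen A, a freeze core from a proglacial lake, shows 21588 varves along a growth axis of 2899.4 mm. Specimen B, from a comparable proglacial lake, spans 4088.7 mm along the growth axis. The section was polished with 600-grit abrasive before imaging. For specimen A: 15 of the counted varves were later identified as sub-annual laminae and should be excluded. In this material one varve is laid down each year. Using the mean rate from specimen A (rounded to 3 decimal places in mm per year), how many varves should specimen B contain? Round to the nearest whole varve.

Specimen A: true varve count = 21588 − 15 = 21573.
A: Mean rate = 2899.4 mm / 21573 years ≈ 0.134 mm/year.
For B, 4088.7 / 0.134 = 30512.69 years ≈ 30513 varves.

30513 varves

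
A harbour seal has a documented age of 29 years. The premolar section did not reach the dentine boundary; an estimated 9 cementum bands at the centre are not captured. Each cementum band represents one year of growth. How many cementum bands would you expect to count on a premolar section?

One cementum band per year gives 29 cementum bands over 29 years.
Less the 9 uncaptured cementum bands: 29 − 9 = 20.

20 cementum bands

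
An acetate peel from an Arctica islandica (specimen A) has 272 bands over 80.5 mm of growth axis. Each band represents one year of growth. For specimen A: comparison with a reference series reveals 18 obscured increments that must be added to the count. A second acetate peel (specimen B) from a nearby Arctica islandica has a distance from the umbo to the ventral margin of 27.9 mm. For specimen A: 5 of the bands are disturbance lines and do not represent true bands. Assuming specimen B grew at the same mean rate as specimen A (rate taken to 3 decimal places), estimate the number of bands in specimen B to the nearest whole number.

Specimen A: true band count = 272 − 5 + 18 = 285.
A: 80.5 mm over 285 years gives 80.5 / 285 ≈ 0.282 mm per year.
B spans 27.9 / 0.282 = 98.94 years ≈ 99 bands.

99 bands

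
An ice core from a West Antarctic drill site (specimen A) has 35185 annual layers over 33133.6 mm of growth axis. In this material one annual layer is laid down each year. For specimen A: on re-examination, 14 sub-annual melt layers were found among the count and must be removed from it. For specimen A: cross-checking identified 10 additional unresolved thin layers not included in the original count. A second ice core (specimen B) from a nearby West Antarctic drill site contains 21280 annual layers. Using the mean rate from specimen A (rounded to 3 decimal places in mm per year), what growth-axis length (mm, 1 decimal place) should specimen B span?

Specimen A: after corrections the count is 35185 − 14 + 10 = 35181 annual layers.
A: Extension rate ≈ 33133.6 / 35181 = 0.942 mm/yr.
B's length ≈ 0.942 × 21280 = 20045.8 mm.

20045.8 mm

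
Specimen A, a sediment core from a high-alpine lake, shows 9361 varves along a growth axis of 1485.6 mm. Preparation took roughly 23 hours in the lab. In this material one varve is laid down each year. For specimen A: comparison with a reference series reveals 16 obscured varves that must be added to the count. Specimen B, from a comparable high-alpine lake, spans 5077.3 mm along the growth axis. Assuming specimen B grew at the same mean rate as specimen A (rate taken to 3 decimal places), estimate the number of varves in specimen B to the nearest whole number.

32135 varves

Specimen A: correcting the raw count gives 9361 + 16 = 9377 true varves.
A: Extension rate ≈ 1485.6 / 9377 = 0.158 mm per year.
Specimen B: 5077.3 mm / 0.158 mm per year = 32134.81 years ≈ 32135 varves.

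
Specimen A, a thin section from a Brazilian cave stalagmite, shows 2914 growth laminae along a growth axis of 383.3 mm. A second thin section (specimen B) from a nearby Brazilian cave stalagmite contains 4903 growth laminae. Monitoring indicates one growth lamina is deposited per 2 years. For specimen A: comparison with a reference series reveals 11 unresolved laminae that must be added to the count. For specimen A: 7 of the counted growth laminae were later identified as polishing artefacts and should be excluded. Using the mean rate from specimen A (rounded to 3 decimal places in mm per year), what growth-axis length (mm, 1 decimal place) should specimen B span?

Specimen A: correcting the raw count gives 2914 − 7 + 11 = 2918 true growth laminae.
Specimen A: 2918 growth laminae at 2 years each span 2918 × 2 = 5836 years.
A: 383.3 mm over 5836 years gives 383.3 / 5836 ≈ 0.066 mm per year.
Specimen B: multiplying by 2 years per growth lamina: 4903 × 2 = 9806 years. Length of B = 0.066 × 9806 = 647.2 mm.

647.2 mm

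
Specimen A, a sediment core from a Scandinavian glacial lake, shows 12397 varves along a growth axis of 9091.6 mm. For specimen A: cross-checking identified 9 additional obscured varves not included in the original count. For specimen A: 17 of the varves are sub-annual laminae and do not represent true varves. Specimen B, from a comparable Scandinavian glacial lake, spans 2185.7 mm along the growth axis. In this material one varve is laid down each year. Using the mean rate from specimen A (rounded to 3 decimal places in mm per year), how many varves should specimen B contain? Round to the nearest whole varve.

Specimen A: after corrections the count is 12397 − 17 + 9 = 12389 varves.
A: 9091.6 mm over 12389 years gives 9091.6 / 12389 ≈ 0.734 mm/year.
Specimen B: 2185.7 mm / 0.734 mm per year = 2977.79 years ≈ 2978 varves.

2978 varves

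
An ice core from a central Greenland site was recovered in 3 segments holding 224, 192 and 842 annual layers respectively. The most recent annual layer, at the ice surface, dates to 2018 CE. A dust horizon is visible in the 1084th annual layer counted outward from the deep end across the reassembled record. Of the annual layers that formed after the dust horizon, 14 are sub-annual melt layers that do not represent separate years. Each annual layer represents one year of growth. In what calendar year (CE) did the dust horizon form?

1858 CE

Total annual layers = 224 + 192 + 842 = 1258.
The dust horizon sits at annual layer 1084 from the deep end, so 1258 − 1084 = 174 annual layers formed after it.
Removing the 14 false annual layers leaves 174 − 14 = 160 true annual layers beyond the dust horizon.
Counting back 160 years from 2018 CE places the dust horizon in 2018 − 160 = 1858 CE.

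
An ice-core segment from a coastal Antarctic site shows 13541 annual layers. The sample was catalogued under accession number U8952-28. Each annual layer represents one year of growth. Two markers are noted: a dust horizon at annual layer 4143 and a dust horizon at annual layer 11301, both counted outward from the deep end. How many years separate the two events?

Separation: 11301 − 4143 = 7158 annual layers.
That is 7158 years at one annual layer per year.

7158 yr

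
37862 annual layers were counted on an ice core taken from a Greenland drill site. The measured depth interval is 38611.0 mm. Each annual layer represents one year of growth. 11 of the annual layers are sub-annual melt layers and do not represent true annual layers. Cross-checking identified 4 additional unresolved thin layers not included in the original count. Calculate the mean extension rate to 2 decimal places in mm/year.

1.02 mm/year

After corrections the count is 37862 − 11 + 4 = 37855 annual layers.
Mean rate = 38611.0 mm / 37855 years ≈ 1.02 mm/year.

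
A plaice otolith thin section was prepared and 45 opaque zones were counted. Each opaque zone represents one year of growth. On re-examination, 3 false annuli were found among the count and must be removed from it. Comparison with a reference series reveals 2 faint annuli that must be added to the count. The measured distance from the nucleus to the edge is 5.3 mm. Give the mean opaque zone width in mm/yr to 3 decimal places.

Adjusted count: 45 − 3 + 2 = 44 opaque zones.
Mean rate = 5.3 mm / 44 years ≈ 0.120 mm/yr.

0.120 mm/yr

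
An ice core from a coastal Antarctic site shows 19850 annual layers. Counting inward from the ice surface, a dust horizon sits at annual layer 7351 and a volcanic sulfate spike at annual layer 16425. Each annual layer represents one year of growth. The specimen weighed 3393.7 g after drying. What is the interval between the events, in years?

16425 − 7351 = 9074 annual layers lie between the two events.
That is 9074 years at one annual layer per year.

9074 years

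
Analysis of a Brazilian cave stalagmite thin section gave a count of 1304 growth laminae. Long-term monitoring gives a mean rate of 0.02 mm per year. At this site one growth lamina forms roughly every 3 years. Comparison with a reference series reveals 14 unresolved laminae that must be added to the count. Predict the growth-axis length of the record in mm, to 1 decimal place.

Correcting the raw count gives 1304 + 14 = 1318 true growth laminae.
Multiplying by 3 years per growth lamina: 1318 × 3 = 3954 years.
Length ≈ 0.02 × 3954 = 79.1 mm.

79.1 mm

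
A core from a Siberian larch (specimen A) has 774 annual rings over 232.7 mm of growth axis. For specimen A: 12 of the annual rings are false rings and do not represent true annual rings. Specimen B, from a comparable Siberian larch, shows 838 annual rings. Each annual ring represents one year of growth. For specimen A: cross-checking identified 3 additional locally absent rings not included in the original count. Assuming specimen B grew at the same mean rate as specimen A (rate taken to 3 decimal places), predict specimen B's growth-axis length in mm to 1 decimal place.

Specimen A: after corrections the count is 774 − 12 + 3 = 765 annual rings.
A: Mean rate = 232.7 mm / 765 years ≈ 0.304 mm/year.
B's length ≈ 0.304 × 838 = 254.8 mm.

254.8 mm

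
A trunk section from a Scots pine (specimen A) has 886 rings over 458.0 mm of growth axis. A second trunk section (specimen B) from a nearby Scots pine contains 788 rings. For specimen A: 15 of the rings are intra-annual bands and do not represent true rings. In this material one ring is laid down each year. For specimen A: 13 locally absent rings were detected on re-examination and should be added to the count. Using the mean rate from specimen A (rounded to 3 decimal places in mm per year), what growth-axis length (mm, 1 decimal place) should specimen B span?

Specimen A: adjusted count: 886 − 15 + 13 = 884 rings.
A: Extension rate ≈ 458.0 / 884 = 0.518 mm/year.
Length of B = 0.518 × 788 = 408.2 mm.

408.2 mm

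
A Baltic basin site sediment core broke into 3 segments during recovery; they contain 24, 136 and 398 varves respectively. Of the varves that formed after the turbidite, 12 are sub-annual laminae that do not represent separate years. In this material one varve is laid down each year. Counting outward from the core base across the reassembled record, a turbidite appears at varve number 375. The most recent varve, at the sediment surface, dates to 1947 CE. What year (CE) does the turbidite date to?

Total varves = 24 + 136 + 398 = 558.
558 − 375 = 183 varves lie beyond the turbidite toward the sediment surface.
183 − 12 false = 171 true varves after the turbidite.
1947 − 171 = 1776 CE.

1776 CE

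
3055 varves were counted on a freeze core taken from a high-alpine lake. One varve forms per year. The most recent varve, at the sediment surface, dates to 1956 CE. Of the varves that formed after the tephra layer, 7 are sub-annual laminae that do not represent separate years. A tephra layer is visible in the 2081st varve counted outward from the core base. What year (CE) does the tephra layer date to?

The tephra layer sits at varve 2081 from the core base, so 3055 − 2081 = 974 varves formed after it.
974 − 7 false = 967 true varves after the tephra layer.
The varve at the sediment surface is 1956 CE, so the tephra layer dates to 1956 − 967 = 989 CE.

989 CE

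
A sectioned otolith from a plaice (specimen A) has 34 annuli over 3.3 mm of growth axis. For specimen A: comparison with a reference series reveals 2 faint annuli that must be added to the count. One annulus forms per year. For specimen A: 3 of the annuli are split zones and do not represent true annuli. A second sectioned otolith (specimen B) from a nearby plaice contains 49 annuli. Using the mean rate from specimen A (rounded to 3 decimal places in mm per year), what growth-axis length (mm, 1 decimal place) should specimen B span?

Specimen A: after corrections the count is 34 − 3 + 2 = 33 annuli.
A: Mean rate = 3.3 mm / 33 years ≈ 0.100 mm per year.
Length of B = 0.100 × 49 = 4.9 mm.

4.9 mm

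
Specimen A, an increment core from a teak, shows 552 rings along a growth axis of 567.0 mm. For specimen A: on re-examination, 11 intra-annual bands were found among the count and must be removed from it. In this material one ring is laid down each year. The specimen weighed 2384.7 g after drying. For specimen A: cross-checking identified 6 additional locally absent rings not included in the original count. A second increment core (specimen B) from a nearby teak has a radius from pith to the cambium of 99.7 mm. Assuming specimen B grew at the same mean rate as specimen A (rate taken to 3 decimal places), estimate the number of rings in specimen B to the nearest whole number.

96 rings

Specimen A: adjusted count: 552 − 11 + 6 = 547 rings.
A: Mean rate = 567.0 mm / 547 years ≈ 1.037 mm/year.
Specimen B: 99.7 mm / 1.037 mm per year = 96.14 years ≈ 96 rings.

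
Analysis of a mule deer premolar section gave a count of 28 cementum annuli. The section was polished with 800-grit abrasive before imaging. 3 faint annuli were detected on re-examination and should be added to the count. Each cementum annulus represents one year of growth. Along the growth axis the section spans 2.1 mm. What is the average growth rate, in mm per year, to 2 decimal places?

0.07 mm per year

Correcting the raw count gives 28 + 3 = 31 true cementum annuli.
2.1 mm over 31 years gives 2.1 / 31 ≈ 0.07 mm per year.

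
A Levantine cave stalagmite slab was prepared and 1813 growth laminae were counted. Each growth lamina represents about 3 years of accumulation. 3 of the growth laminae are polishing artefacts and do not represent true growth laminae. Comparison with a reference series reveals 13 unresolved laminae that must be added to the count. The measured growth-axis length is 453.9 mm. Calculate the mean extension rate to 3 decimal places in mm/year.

After corrections the count is 1813 − 3 + 13 = 1823 growth laminae.
At 3 years per growth lamina, 1823 × 3 = 5469 years.
Mean rate = 453.9 mm / 5469 years ≈ 0.083 mm/year.

0.083 mm/year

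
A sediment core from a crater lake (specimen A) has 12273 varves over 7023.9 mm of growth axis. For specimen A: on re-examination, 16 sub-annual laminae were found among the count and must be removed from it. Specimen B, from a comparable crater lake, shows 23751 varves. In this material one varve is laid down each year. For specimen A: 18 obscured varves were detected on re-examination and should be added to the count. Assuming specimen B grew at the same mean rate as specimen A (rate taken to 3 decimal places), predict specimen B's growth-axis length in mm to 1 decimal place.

Specimen A: correcting the raw count gives 12273 − 16 + 18 = 12275 true varves.
A: 7023.9 mm over 12275 years gives 7023.9 / 12275 ≈ 0.572 mm/yr.
Length of B = 0.572 × 23751 = 13585.6 mm.

13585.6 mm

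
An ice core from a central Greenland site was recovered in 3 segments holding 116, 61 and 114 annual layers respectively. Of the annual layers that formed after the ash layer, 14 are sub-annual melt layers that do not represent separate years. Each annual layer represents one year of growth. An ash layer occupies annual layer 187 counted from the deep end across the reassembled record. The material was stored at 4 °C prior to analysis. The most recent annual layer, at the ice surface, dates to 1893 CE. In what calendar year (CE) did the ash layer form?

Total annual layers = 116 + 61 + 114 = 291.
The ash layer sits at annual layer 187 from the deep end, so 291 − 187 = 104 annual layers formed after it.
Excluding 14 false annual layers: 104 − 14 = 90.
1893 − 90 = 1803 CE.

1803 CE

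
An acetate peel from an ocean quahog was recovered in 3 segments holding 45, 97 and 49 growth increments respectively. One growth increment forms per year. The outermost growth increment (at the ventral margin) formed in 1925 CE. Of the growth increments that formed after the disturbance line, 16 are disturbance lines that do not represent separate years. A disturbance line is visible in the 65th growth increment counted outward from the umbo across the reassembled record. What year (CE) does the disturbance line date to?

1815 CE

Total growth increments = 45 + 97 + 49 = 191.
Between growth increment 65 and the ventral margin there are 191 − 65 = 126 growth increments.
126 − 16 false = 110 true growth increments after the disturbance line.
Counting back 110 years from 1925 CE places the disturbance line in 1925 − 110 = 1815 CE.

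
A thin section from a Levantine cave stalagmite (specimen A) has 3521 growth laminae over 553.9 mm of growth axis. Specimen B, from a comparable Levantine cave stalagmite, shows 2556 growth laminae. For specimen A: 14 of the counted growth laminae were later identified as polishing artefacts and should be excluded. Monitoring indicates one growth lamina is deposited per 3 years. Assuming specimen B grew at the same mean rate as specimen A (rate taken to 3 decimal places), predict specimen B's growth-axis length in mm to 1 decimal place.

Specimen A: true growth lamina count = 3521 − 14 = 3507.
Specimen A: at 3 years per growth lamina, 3507 × 3 = 10521 years.
A: 553.9 mm over 10521 years gives 553.9 / 10521 ≈ 0.053 mm per year.
Specimen B: 2556 growth laminae at 3 years each span 2556 × 3 = 7668 years. Length of B = 0.053 × 7668 = 406.4 mm.

406.4 mm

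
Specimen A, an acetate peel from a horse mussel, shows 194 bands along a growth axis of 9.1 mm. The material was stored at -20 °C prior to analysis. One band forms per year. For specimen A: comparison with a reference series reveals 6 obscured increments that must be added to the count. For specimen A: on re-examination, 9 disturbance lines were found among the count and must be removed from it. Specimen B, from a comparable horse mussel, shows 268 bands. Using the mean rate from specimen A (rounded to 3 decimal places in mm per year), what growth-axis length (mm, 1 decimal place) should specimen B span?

12.9 mm

Specimen A: correcting the raw count gives 194 − 9 + 6 = 191 true bands.
A: 9.1 mm over 191 years gives 9.1 / 191 ≈ 0.048 mm/year.
For B, 0.048 mm/year × 268 years = 12.9 mm.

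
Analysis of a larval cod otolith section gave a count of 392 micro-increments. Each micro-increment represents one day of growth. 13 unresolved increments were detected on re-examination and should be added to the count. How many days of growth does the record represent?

405 days

Adjusted count: 392 + 13 = 405 micro-increments.
One micro-increment per day makes the duration 405 days.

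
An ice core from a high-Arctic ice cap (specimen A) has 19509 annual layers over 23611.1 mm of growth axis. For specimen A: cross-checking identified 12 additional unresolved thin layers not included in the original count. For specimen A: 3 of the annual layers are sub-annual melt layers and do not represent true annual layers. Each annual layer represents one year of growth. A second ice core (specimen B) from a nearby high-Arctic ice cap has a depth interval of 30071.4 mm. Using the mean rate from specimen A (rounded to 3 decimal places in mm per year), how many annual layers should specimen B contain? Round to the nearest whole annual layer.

24852 annual layers

Specimen A: true annual layer count = 19509 − 3 + 12 = 19518.
A: 23611.1 mm over 19518 years gives 23611.1 / 19518 ≈ 1.210 mm per year.
For B, 30071.4 / 1.210 = 24852.40 years ≈ 24852 annual layers.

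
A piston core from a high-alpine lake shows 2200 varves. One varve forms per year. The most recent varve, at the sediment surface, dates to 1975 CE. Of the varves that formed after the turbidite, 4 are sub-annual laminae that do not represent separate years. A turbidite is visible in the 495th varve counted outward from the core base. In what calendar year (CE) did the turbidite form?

274 CE

The turbidite sits at varve 495 from the core base, so 2200 − 495 = 1705 varves formed after it.
1705 − 4 false = 1701 true varves after the turbidite.
The varve at the sediment surface is 1975 CE, so the turbidite dates to 1975 − 1701 = 274 CE.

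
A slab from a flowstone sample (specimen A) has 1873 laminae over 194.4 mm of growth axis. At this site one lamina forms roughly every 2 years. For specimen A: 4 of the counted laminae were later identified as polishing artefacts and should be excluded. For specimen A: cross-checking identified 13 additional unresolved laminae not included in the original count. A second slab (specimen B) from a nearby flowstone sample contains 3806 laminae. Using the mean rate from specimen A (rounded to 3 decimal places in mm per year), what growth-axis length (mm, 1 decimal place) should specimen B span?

395.8 mm

Specimen A: adjusted count: 1873 − 4 + 13 = 1882 laminae.
Specimen A: at 2 years per lamina, 1882 × 2 = 3764 years.
A: 194.4 mm over 3764 years gives 194.4 / 3764 ≈ 0.052 mm/year.
Specimen B: multiplying by 2 years per lamina: 3806 × 2 = 7612 years. Length of B = 0.052 × 7612 = 395.8 mm.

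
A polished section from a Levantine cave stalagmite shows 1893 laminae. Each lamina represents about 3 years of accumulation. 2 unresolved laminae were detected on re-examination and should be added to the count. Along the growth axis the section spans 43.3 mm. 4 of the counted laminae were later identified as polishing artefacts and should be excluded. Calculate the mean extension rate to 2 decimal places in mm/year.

0.01 mm/year

True lamina count = 1893 − 4 + 2 = 1891.
At 3 years per lamina, 1891 × 3 = 5673 years.
43.3 mm over 5673 years gives 43.3 / 5673 ≈ 0.01 mm/year.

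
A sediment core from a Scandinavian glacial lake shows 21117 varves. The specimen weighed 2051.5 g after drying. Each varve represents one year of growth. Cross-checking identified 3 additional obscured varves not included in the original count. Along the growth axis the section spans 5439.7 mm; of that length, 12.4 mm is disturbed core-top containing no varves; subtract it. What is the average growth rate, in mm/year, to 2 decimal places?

Adjusted count: 21117 + 3 = 21120 varves.
Net length = 5439.7 − 12.4 = 5427.3 mm.
5427.3 mm over 21120 years gives 5427.3 / 21120 ≈ 0.26 mm/year.

0.26 mm/year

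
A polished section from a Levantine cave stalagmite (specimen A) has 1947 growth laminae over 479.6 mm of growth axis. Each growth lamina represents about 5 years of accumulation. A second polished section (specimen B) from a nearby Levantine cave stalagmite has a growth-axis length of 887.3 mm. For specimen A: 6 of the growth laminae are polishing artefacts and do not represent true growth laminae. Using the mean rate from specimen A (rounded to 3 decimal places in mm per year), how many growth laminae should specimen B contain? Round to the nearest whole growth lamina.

3622 growth laminae

Specimen A: true growth lamina count = 1947 − 6 = 1941.
Specimen A: multiplying by 5 years per growth lamina: 1941 × 5 = 9705 years.
A: Extension rate ≈ 479.6 / 9705 = 0.049 mm/yr.
B spans 887.3 / 0.049 = 18108.16 years; at 5 years per growth lamina that is 18108.16 / 5 ≈ 3622 growth laminae.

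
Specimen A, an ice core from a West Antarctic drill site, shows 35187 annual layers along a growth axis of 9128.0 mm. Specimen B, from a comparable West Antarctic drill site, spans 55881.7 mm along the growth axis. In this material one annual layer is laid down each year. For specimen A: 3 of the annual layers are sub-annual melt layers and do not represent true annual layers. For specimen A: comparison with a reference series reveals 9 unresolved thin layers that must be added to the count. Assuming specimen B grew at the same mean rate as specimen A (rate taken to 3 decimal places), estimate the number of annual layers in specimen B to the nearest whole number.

215759 annual layers

Specimen A: correcting the raw count gives 35187 − 3 + 9 = 35193 true annual layers.
A: 9128.0 mm over 35193 years gives 9128.0 / 35193 ≈ 0.259 mm per year.
B spans 55881.7 / 0.259 = 215759.46 years ≈ 215759 annual layers.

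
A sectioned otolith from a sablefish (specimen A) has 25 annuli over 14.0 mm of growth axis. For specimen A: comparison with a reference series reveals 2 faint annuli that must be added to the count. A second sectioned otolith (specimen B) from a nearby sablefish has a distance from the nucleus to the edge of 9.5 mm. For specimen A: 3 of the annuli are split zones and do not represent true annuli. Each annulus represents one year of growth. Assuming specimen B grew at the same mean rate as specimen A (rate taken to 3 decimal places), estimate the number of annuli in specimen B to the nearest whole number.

16 annuli

Specimen A: true annulus count = 25 − 3 + 2 = 24.
A: Mean rate = 14.0 mm / 24 years ≈ 0.583 mm per year.
For B, 9.5 / 0.583 = 16.30 years ≈ 16 annuli.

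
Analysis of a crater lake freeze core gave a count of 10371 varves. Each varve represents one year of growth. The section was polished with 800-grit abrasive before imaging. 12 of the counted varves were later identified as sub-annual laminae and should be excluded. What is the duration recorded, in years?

Adjusted count: 10371 − 12 = 10359 varves.
With a one-to-one varve periodicity this is 10359 years.

10359 years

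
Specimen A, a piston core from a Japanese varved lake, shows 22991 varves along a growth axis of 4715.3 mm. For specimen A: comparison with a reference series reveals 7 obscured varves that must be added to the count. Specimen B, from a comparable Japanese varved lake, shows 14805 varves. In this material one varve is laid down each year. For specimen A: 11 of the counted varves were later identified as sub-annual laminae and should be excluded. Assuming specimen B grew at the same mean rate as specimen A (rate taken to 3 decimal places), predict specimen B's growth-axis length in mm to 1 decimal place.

Specimen A: correcting the raw count gives 22991 − 11 + 7 = 22987 true varves.
A: 4715.3 mm over 22987 years gives 4715.3 / 22987 ≈ 0.205 mm/year.
Length of B = 0.205 × 14805 = 3035.0 mm.

3035.0 mm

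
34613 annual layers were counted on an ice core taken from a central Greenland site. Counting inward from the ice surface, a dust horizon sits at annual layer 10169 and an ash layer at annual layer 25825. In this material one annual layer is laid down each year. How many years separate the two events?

25825 − 10169 = 15656 annual layers lie between the two events.
That is 15656 years at one annual layer per year.

15656 years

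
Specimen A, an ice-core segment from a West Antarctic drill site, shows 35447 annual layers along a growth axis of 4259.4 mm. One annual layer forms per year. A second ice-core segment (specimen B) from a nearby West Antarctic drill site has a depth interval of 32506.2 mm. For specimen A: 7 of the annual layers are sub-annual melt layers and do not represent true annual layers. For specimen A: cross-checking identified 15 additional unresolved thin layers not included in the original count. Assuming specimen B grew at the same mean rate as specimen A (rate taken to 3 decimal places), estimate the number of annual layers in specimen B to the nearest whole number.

Specimen A: after corrections the count is 35447 − 7 + 15 = 35455 annual layers.
A: Mean rate = 4259.4 mm / 35455 years ≈ 0.120 mm per year.
B spans 32506.2 / 0.120 = 270885.00 years ≈ 270885 annual layers.

270885 annual layers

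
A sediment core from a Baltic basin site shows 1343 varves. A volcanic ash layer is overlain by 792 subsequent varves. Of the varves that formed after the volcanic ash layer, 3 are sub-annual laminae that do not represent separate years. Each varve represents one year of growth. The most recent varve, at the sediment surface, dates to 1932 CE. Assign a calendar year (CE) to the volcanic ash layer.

1143 CE

792 varves post-date the volcanic ash layer.
Removing the 3 false varves leaves 792 − 3 = 789 true varves beyond the volcanic ash layer.
The varve at the sediment surface is 1932 CE, so the volcanic ash layer dates to 1932 − 789 = 1143 CE.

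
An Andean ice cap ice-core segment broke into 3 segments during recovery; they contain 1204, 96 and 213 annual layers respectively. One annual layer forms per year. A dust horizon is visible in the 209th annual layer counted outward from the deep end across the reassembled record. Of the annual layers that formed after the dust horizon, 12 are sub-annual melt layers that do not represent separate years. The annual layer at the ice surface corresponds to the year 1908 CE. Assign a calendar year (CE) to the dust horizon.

616 CE

Total annual layers = 1204 + 96 + 213 = 1513.
The dust horizon sits at annual layer 209 from the deep end, so 1513 − 209 = 1304 annual layers formed after it.
Removing the 12 false annual layers leaves 1304 − 12 = 1292 true annual layers beyond the dust horizon.
Counting back 1292 years from 1908 CE places the dust horizon in 1908 − 1292 = 616 CE.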